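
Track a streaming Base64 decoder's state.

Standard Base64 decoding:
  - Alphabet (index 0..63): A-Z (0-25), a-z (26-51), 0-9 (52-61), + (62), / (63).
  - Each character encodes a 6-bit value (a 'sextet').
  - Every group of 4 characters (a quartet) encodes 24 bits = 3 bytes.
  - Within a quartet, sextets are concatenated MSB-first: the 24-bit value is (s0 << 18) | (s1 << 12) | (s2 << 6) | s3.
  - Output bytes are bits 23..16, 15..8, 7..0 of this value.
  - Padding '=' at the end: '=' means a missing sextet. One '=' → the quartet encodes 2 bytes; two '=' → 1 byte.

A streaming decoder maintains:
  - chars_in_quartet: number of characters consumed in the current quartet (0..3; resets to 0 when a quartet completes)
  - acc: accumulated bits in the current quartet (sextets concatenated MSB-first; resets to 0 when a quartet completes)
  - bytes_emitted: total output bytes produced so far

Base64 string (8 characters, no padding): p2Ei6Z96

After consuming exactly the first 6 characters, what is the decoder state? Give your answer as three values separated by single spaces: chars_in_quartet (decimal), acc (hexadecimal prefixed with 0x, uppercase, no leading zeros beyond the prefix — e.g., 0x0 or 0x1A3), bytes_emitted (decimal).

After char 0 ('p'=41): chars_in_quartet=1 acc=0x29 bytes_emitted=0
After char 1 ('2'=54): chars_in_quartet=2 acc=0xA76 bytes_emitted=0
After char 2 ('E'=4): chars_in_quartet=3 acc=0x29D84 bytes_emitted=0
After char 3 ('i'=34): chars_in_quartet=4 acc=0xA76122 -> emit A7 61 22, reset; bytes_emitted=3
After char 4 ('6'=58): chars_in_quartet=1 acc=0x3A bytes_emitted=3
After char 5 ('Z'=25): chars_in_quartet=2 acc=0xE99 bytes_emitted=3

Answer: 2 0xE99 3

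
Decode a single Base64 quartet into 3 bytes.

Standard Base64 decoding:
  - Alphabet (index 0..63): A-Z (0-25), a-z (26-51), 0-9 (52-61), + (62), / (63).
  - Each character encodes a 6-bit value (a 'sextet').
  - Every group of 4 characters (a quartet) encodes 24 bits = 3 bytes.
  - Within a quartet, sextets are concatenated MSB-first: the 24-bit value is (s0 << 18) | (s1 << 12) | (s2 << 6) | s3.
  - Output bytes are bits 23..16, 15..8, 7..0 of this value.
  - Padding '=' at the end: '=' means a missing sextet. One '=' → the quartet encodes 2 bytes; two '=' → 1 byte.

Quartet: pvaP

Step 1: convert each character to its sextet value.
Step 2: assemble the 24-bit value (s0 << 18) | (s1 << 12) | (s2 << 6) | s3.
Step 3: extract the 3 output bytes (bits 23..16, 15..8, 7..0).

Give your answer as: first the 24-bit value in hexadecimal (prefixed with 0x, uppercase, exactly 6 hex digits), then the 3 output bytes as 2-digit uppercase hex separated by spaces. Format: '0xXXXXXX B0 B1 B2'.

Sextets: p=41, v=47, a=26, P=15
24-bit: (41<<18) | (47<<12) | (26<<6) | 15
      = 0xA40000 | 0x02F000 | 0x000680 | 0x00000F
      = 0xA6F68F
Bytes: (v>>16)&0xFF=A6, (v>>8)&0xFF=F6, v&0xFF=8F

Answer: 0xA6F68F A6 F6 8F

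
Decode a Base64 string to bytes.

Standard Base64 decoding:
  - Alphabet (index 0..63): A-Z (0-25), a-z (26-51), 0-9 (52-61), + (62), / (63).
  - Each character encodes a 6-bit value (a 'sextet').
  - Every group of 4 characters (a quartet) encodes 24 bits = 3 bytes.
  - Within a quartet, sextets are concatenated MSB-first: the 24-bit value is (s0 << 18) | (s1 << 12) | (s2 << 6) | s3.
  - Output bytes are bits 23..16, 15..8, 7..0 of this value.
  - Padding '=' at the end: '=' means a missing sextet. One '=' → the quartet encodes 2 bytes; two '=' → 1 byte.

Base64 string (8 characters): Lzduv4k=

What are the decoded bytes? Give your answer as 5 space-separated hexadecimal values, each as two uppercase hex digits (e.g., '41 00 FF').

After char 0 ('L'=11): chars_in_quartet=1 acc=0xB bytes_emitted=0
After char 1 ('z'=51): chars_in_quartet=2 acc=0x2F3 bytes_emitted=0
After char 2 ('d'=29): chars_in_quartet=3 acc=0xBCDD bytes_emitted=0
After char 3 ('u'=46): chars_in_quartet=4 acc=0x2F376E -> emit 2F 37 6E, reset; bytes_emitted=3
After char 4 ('v'=47): chars_in_quartet=1 acc=0x2F bytes_emitted=3
After char 5 ('4'=56): chars_in_quartet=2 acc=0xBF8 bytes_emitted=3
After char 6 ('k'=36): chars_in_quartet=3 acc=0x2FE24 bytes_emitted=3
Padding '=': partial quartet acc=0x2FE24 -> emit BF 89; bytes_emitted=5

Answer: 2F 37 6E BF 89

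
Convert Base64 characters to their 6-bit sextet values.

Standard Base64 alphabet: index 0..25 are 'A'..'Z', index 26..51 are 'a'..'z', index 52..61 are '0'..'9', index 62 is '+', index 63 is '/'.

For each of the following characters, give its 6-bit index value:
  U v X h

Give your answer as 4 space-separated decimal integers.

'U': A..Z range, ord('U') − ord('A') = 20
'v': a..z range, 26 + ord('v') − ord('a') = 47
'X': A..Z range, ord('X') − ord('A') = 23
'h': a..z range, 26 + ord('h') − ord('a') = 33

Answer: 20 47 23 33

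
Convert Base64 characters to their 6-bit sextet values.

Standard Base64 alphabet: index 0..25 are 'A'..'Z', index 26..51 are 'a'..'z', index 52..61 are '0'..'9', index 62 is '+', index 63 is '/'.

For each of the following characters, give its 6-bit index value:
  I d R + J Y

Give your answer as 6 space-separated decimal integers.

'I': A..Z range, ord('I') − ord('A') = 8
'd': a..z range, 26 + ord('d') − ord('a') = 29
'R': A..Z range, ord('R') − ord('A') = 17
'+': index 62
'J': A..Z range, ord('J') − ord('A') = 9
'Y': A..Z range, ord('Y') − ord('A') = 24

Answer: 8 29 17 62 9 24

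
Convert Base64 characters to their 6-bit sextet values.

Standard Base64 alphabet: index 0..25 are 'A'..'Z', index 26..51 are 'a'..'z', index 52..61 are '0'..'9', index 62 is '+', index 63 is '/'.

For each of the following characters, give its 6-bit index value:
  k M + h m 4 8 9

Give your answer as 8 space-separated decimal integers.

'k': a..z range, 26 + ord('k') − ord('a') = 36
'M': A..Z range, ord('M') − ord('A') = 12
'+': index 62
'h': a..z range, 26 + ord('h') − ord('a') = 33
'm': a..z range, 26 + ord('m') − ord('a') = 38
'4': 0..9 range, 52 + ord('4') − ord('0') = 56
'8': 0..9 range, 52 + ord('8') − ord('0') = 60
'9': 0..9 range, 52 + ord('9') − ord('0') = 61

Answer: 36 12 62 33 38 56 60 61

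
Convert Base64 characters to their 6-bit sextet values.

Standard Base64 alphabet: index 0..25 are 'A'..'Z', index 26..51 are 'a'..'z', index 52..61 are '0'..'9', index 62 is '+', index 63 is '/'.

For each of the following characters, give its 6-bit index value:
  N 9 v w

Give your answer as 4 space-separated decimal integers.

'N': A..Z range, ord('N') − ord('A') = 13
'9': 0..9 range, 52 + ord('9') − ord('0') = 61
'v': a..z range, 26 + ord('v') − ord('a') = 47
'w': a..z range, 26 + ord('w') − ord('a') = 48

Answer: 13 61 47 48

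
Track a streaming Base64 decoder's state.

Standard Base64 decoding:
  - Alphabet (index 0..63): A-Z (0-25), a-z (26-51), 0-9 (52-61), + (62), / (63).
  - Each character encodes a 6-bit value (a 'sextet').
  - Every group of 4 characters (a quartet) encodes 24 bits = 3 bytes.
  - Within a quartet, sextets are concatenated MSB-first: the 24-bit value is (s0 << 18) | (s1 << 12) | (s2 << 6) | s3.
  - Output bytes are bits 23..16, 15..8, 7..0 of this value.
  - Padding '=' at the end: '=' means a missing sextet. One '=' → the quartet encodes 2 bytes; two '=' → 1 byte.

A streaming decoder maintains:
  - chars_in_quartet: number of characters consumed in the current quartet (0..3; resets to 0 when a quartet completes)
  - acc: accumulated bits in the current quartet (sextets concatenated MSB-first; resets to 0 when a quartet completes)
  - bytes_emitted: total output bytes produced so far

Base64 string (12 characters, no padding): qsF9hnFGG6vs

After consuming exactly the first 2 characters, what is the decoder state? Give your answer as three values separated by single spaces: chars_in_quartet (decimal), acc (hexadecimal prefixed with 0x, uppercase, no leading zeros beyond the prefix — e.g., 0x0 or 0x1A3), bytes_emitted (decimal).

Answer: 2 0xAAC 0

Derivation:
After char 0 ('q'=42): chars_in_quartet=1 acc=0x2A bytes_emitted=0
After char 1 ('s'=44): chars_in_quartet=2 acc=0xAAC bytes_emitted=0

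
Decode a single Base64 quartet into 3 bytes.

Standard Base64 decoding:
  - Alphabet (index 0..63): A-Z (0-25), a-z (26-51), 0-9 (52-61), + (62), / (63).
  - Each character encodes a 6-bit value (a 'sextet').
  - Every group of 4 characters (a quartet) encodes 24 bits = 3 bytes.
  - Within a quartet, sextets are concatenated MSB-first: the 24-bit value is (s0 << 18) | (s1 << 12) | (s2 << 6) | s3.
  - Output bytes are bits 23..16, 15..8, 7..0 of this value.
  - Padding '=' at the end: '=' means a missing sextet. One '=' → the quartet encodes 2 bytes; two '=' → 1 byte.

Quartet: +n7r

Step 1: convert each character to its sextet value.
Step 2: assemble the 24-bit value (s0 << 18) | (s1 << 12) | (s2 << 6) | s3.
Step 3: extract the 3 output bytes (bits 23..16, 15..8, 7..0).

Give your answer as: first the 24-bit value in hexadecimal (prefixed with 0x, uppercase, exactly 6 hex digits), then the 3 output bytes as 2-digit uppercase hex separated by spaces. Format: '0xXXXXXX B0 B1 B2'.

Sextets: +=62, n=39, 7=59, r=43
24-bit: (62<<18) | (39<<12) | (59<<6) | 43
      = 0xF80000 | 0x027000 | 0x000EC0 | 0x00002B
      = 0xFA7EEB
Bytes: (v>>16)&0xFF=FA, (v>>8)&0xFF=7E, v&0xFF=EB

Answer: 0xFA7EEB FA 7E EB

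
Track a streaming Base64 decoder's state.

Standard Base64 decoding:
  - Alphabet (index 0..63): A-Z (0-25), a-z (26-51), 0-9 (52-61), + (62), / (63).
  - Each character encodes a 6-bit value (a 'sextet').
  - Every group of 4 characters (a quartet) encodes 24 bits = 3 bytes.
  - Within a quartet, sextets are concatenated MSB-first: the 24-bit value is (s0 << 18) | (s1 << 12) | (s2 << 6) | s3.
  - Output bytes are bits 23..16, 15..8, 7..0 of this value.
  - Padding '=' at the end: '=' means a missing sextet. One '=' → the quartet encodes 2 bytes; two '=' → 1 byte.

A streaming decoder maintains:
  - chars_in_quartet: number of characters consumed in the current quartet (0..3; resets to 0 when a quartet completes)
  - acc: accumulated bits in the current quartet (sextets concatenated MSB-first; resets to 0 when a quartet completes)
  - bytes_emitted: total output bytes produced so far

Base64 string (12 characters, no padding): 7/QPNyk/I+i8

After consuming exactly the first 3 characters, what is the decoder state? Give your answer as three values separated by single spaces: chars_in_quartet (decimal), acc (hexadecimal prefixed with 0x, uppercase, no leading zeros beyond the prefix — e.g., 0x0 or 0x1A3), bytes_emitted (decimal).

Answer: 3 0x3BFD0 0

Derivation:
After char 0 ('7'=59): chars_in_quartet=1 acc=0x3B bytes_emitted=0
After char 1 ('/'=63): chars_in_quartet=2 acc=0xEFF bytes_emitted=0
After char 2 ('Q'=16): chars_in_quartet=3 acc=0x3BFD0 bytes_emitted=0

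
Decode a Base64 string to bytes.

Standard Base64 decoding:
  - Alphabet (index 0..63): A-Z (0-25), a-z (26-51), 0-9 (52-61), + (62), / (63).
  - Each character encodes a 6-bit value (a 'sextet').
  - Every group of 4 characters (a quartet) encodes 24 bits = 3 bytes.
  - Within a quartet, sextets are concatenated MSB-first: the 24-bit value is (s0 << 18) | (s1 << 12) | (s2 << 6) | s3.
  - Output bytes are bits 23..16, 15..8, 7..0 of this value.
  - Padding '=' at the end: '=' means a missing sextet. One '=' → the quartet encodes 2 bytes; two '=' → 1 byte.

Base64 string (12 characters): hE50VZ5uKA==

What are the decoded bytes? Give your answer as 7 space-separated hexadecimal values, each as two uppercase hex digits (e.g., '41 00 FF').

Answer: 84 4E 74 55 9E 6E 28

Derivation:
After char 0 ('h'=33): chars_in_quartet=1 acc=0x21 bytes_emitted=0
After char 1 ('E'=4): chars_in_quartet=2 acc=0x844 bytes_emitted=0
After char 2 ('5'=57): chars_in_quartet=3 acc=0x21139 bytes_emitted=0
After char 3 ('0'=52): chars_in_quartet=4 acc=0x844E74 -> emit 84 4E 74, reset; bytes_emitted=3
After char 4 ('V'=21): chars_in_quartet=1 acc=0x15 bytes_emitted=3
After char 5 ('Z'=25): chars_in_quartet=2 acc=0x559 bytes_emitted=3
After char 6 ('5'=57): chars_in_quartet=3 acc=0x15679 bytes_emitted=3
After char 7 ('u'=46): chars_in_quartet=4 acc=0x559E6E -> emit 55 9E 6E, reset; bytes_emitted=6
After char 8 ('K'=10): chars_in_quartet=1 acc=0xA bytes_emitted=6
After char 9 ('A'=0): chars_in_quartet=2 acc=0x280 bytes_emitted=6
Padding '==': partial quartet acc=0x280 -> emit 28; bytes_emitted=7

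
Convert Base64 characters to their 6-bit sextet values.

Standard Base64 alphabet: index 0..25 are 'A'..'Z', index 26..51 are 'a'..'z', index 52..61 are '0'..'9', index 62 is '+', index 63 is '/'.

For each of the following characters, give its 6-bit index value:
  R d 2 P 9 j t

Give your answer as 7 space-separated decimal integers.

'R': A..Z range, ord('R') − ord('A') = 17
'd': a..z range, 26 + ord('d') − ord('a') = 29
'2': 0..9 range, 52 + ord('2') − ord('0') = 54
'P': A..Z range, ord('P') − ord('A') = 15
'9': 0..9 range, 52 + ord('9') − ord('0') = 61
'j': a..z range, 26 + ord('j') − ord('a') = 35
't': a..z range, 26 + ord('t') − ord('a') = 45

Answer: 17 29 54 15 61 35 45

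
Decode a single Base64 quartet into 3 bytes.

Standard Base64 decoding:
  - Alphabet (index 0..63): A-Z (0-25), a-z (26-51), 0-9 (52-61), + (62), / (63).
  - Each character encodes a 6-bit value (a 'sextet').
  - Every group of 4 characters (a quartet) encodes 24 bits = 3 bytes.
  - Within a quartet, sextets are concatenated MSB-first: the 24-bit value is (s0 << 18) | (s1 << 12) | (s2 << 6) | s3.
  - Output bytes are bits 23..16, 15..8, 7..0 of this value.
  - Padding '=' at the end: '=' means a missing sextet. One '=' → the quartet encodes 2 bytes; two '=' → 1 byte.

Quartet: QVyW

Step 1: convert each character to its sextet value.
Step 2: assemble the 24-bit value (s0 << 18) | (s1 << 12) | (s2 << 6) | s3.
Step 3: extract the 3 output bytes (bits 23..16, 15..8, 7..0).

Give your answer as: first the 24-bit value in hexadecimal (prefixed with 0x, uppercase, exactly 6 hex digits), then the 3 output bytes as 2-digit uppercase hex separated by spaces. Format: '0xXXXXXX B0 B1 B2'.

Answer: 0x415C96 41 5C 96

Derivation:
Sextets: Q=16, V=21, y=50, W=22
24-bit: (16<<18) | (21<<12) | (50<<6) | 22
      = 0x400000 | 0x015000 | 0x000C80 | 0x000016
      = 0x415C96
Bytes: (v>>16)&0xFF=41, (v>>8)&0xFF=5C, v&0xFF=96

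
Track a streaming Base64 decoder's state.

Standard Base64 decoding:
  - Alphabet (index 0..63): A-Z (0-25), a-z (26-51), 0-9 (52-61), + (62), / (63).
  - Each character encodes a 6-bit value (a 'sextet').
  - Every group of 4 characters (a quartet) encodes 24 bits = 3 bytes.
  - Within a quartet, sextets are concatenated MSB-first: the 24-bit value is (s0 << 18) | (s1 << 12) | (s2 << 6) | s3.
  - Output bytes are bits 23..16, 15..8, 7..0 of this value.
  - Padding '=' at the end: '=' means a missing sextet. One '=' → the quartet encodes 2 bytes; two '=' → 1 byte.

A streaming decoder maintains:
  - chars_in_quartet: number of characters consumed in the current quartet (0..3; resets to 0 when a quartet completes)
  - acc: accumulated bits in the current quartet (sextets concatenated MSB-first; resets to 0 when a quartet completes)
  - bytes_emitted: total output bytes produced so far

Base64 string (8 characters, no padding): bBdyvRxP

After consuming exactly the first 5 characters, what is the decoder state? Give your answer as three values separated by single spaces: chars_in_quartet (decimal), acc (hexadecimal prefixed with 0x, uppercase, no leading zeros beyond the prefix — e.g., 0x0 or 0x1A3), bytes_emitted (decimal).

After char 0 ('b'=27): chars_in_quartet=1 acc=0x1B bytes_emitted=0
After char 1 ('B'=1): chars_in_quartet=2 acc=0x6C1 bytes_emitted=0
After char 2 ('d'=29): chars_in_quartet=3 acc=0x1B05D bytes_emitted=0
After char 3 ('y'=50): chars_in_quartet=4 acc=0x6C1772 -> emit 6C 17 72, reset; bytes_emitted=3
After char 4 ('v'=47): chars_in_quartet=1 acc=0x2F bytes_emitted=3

Answer: 1 0x2F 3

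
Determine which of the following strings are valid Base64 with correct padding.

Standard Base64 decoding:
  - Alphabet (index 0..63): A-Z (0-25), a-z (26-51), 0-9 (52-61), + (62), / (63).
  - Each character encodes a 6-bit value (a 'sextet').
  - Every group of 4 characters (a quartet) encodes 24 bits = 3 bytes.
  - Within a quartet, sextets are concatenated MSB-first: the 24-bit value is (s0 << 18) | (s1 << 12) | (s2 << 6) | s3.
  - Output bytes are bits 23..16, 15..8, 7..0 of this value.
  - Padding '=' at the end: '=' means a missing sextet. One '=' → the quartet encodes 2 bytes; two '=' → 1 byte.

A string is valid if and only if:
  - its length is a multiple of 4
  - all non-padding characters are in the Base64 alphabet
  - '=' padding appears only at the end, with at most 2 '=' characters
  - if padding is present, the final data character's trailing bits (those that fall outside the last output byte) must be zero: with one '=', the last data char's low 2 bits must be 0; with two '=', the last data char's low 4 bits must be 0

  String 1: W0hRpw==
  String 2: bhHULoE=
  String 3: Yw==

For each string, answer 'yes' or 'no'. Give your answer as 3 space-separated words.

String 1: 'W0hRpw==' → valid
String 2: 'bhHULoE=' → valid
String 3: 'Yw==' → valid

Answer: yes yes yes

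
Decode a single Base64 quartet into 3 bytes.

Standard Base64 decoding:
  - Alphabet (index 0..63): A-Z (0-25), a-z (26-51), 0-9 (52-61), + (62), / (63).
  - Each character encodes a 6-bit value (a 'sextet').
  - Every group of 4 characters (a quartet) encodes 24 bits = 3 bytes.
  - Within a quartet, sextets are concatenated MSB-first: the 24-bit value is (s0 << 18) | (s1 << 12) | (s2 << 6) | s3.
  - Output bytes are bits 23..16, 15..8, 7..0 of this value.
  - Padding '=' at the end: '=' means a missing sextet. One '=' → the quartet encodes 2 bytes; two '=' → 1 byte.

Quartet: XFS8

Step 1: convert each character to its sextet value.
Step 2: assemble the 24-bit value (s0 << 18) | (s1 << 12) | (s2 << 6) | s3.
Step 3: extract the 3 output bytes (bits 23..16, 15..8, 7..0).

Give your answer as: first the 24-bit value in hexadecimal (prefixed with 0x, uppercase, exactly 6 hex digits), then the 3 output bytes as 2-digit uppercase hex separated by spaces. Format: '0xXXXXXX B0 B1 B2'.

Sextets: X=23, F=5, S=18, 8=60
24-bit: (23<<18) | (5<<12) | (18<<6) | 60
      = 0x5C0000 | 0x005000 | 0x000480 | 0x00003C
      = 0x5C54BC
Bytes: (v>>16)&0xFF=5C, (v>>8)&0xFF=54, v&0xFF=BC

Answer: 0x5C54BC 5C 54 BC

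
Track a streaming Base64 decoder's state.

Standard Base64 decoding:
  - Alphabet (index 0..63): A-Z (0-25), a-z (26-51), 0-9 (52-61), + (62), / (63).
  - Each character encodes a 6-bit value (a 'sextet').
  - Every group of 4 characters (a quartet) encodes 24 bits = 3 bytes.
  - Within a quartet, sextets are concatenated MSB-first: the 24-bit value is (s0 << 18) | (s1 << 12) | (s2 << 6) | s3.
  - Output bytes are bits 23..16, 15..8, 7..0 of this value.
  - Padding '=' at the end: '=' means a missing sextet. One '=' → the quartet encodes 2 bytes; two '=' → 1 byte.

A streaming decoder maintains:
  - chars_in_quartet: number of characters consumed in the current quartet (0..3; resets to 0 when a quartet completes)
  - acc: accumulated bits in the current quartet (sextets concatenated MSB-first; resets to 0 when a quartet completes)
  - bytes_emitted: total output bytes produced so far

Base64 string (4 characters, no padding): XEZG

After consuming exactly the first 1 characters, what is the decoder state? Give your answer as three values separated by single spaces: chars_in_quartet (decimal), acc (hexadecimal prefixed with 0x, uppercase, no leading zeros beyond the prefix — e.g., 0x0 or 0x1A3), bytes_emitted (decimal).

Answer: 1 0x17 0

Derivation:
After char 0 ('X'=23): chars_in_quartet=1 acc=0x17 bytes_emitted=0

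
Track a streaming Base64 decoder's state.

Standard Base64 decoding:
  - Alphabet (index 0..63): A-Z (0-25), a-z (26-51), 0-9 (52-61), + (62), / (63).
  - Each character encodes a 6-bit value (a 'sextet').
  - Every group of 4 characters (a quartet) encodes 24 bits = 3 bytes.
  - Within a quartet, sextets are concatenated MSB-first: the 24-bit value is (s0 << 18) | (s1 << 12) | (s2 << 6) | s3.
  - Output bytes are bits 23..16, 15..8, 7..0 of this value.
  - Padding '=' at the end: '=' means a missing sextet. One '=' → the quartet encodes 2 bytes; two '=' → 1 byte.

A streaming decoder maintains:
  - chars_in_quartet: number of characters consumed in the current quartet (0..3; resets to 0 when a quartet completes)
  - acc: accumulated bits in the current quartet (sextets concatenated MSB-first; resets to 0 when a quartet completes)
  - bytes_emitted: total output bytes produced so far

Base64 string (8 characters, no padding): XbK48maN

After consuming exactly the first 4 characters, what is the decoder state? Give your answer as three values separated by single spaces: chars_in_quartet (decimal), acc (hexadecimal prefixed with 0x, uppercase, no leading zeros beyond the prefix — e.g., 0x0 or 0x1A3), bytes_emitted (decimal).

After char 0 ('X'=23): chars_in_quartet=1 acc=0x17 bytes_emitted=0
After char 1 ('b'=27): chars_in_quartet=2 acc=0x5DB bytes_emitted=0
After char 2 ('K'=10): chars_in_quartet=3 acc=0x176CA bytes_emitted=0
After char 3 ('4'=56): chars_in_quartet=4 acc=0x5DB2B8 -> emit 5D B2 B8, reset; bytes_emitted=3

Answer: 0 0x0 3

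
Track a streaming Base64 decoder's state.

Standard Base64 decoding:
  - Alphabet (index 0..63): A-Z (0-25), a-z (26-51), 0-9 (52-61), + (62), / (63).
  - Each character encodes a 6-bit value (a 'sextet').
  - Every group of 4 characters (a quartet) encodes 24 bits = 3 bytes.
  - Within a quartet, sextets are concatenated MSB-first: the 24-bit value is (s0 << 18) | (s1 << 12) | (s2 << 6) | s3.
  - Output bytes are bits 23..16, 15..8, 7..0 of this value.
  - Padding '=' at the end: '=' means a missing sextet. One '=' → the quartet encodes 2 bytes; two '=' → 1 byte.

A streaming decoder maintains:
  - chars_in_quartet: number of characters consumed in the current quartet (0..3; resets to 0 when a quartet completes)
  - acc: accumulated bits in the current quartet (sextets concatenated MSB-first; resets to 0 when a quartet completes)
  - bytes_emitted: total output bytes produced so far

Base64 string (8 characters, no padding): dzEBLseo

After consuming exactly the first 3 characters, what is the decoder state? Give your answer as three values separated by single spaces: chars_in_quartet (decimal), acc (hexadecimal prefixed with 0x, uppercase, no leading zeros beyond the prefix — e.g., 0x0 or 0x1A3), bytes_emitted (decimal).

After char 0 ('d'=29): chars_in_quartet=1 acc=0x1D bytes_emitted=0
After char 1 ('z'=51): chars_in_quartet=2 acc=0x773 bytes_emitted=0
After char 2 ('E'=4): chars_in_quartet=3 acc=0x1DCC4 bytes_emitted=0

Answer: 3 0x1DCC4 0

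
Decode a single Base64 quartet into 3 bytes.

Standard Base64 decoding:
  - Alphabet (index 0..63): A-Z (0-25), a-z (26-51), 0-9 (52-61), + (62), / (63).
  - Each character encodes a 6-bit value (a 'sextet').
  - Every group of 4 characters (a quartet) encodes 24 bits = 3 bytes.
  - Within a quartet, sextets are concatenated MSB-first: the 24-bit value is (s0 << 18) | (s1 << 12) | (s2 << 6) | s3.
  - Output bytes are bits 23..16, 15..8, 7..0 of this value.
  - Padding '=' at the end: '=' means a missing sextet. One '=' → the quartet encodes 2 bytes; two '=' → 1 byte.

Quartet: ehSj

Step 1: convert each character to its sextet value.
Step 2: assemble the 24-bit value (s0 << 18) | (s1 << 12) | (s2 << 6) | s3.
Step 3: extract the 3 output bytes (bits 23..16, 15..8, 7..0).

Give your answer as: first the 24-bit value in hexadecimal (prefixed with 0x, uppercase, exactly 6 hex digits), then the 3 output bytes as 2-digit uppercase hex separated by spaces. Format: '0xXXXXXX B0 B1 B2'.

Sextets: e=30, h=33, S=18, j=35
24-bit: (30<<18) | (33<<12) | (18<<6) | 35
      = 0x780000 | 0x021000 | 0x000480 | 0x000023
      = 0x7A14A3
Bytes: (v>>16)&0xFF=7A, (v>>8)&0xFF=14, v&0xFF=A3

Answer: 0x7A14A3 7A 14 A3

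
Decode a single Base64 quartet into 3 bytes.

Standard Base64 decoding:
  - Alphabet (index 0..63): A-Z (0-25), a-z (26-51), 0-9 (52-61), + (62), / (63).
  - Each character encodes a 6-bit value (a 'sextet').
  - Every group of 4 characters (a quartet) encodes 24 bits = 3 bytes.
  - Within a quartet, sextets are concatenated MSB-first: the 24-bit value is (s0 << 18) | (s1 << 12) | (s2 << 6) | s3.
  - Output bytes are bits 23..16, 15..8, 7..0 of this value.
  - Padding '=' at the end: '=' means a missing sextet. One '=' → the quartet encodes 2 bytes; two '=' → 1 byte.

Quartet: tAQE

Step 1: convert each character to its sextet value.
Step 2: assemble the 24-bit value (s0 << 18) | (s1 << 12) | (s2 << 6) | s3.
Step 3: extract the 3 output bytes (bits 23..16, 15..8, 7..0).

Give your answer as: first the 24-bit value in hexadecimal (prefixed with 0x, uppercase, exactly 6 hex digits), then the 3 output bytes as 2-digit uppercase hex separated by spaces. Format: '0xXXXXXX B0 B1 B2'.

Sextets: t=45, A=0, Q=16, E=4
24-bit: (45<<18) | (0<<12) | (16<<6) | 4
      = 0xB40000 | 0x000000 | 0x000400 | 0x000004
      = 0xB40404
Bytes: (v>>16)&0xFF=B4, (v>>8)&0xFF=04, v&0xFF=04

Answer: 0xB40404 B4 04 04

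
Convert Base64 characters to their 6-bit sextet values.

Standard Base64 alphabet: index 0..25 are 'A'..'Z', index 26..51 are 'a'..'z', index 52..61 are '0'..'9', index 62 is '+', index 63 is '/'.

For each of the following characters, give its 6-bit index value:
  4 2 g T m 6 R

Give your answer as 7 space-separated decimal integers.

Answer: 56 54 32 19 38 58 17

Derivation:
'4': 0..9 range, 52 + ord('4') − ord('0') = 56
'2': 0..9 range, 52 + ord('2') − ord('0') = 54
'g': a..z range, 26 + ord('g') − ord('a') = 32
'T': A..Z range, ord('T') − ord('A') = 19
'm': a..z range, 26 + ord('m') − ord('a') = 38
'6': 0..9 range, 52 + ord('6') − ord('0') = 58
'R': A..Z range, ord('R') − ord('A') = 17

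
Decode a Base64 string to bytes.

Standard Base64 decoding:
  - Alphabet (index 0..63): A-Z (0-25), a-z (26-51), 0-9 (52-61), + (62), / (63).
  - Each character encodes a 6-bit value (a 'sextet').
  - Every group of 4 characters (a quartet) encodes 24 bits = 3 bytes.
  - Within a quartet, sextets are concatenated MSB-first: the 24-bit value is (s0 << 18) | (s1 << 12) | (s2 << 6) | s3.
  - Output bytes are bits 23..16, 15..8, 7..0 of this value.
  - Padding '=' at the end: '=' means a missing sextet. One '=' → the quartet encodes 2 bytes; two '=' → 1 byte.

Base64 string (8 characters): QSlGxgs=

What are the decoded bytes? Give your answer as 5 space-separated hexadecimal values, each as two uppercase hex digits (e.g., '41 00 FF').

Answer: 41 29 46 C6 0B

Derivation:
After char 0 ('Q'=16): chars_in_quartet=1 acc=0x10 bytes_emitted=0
After char 1 ('S'=18): chars_in_quartet=2 acc=0x412 bytes_emitted=0
After char 2 ('l'=37): chars_in_quartet=3 acc=0x104A5 bytes_emitted=0
After char 3 ('G'=6): chars_in_quartet=4 acc=0x412946 -> emit 41 29 46, reset; bytes_emitted=3
After char 4 ('x'=49): chars_in_quartet=1 acc=0x31 bytes_emitted=3
After char 5 ('g'=32): chars_in_quartet=2 acc=0xC60 bytes_emitted=3
After char 6 ('s'=44): chars_in_quartet=3 acc=0x3182C bytes_emitted=3
Padding '=': partial quartet acc=0x3182C -> emit C6 0B; bytes_emitted=5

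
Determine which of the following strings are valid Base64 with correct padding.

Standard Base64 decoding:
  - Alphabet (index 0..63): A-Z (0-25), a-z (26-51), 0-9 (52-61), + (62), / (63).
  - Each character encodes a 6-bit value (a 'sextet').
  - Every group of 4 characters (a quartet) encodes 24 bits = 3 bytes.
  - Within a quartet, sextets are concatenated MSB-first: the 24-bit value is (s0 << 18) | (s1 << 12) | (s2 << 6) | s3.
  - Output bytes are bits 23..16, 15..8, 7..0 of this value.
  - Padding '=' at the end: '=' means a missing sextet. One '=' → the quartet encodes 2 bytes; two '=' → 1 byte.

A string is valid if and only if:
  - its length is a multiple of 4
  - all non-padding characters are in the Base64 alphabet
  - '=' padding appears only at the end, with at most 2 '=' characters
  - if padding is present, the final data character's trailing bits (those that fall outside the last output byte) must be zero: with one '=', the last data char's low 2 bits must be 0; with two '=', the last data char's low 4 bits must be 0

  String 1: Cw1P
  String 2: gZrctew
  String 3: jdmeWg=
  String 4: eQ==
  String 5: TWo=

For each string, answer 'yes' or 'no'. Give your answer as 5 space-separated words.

String 1: 'Cw1P' → valid
String 2: 'gZrctew' → invalid (len=7 not mult of 4)
String 3: 'jdmeWg=' → invalid (len=7 not mult of 4)
String 4: 'eQ==' → valid
String 5: 'TWo=' → valid

Answer: yes no no yes yes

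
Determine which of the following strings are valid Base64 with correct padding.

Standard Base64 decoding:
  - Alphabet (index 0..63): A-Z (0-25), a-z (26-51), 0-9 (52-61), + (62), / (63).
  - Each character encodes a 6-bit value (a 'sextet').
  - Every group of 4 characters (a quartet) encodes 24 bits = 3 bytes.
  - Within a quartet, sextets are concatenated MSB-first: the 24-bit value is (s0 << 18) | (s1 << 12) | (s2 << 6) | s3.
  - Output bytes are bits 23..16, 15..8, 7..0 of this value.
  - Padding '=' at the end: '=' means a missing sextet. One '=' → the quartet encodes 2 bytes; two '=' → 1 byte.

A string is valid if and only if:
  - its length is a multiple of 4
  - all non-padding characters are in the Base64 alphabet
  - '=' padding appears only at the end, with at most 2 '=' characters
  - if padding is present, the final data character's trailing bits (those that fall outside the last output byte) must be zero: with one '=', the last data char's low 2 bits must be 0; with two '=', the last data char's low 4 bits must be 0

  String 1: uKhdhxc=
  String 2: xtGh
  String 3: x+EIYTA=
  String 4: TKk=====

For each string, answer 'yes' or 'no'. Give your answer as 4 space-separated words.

Answer: yes yes yes no

Derivation:
String 1: 'uKhdhxc=' → valid
String 2: 'xtGh' → valid
String 3: 'x+EIYTA=' → valid
String 4: 'TKk=====' → invalid (5 pad chars (max 2))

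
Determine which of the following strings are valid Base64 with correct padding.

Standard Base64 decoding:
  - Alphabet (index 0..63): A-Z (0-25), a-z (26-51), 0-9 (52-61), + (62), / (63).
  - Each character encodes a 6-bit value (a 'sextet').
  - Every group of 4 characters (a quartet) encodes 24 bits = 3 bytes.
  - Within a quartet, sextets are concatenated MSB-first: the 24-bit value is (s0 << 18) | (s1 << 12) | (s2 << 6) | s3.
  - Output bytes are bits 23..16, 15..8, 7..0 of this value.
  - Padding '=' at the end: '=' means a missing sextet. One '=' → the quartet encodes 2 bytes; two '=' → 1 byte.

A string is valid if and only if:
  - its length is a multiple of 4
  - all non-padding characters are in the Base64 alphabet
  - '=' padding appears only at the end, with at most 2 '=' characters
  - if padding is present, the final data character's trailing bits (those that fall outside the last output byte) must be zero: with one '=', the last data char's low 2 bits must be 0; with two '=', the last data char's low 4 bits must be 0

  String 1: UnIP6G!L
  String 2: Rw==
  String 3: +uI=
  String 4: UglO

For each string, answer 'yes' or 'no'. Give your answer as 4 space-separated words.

Answer: no yes yes yes

Derivation:
String 1: 'UnIP6G!L' → invalid (bad char(s): ['!'])
String 2: 'Rw==' → valid
String 3: '+uI=' → valid
String 4: 'UglO' → valid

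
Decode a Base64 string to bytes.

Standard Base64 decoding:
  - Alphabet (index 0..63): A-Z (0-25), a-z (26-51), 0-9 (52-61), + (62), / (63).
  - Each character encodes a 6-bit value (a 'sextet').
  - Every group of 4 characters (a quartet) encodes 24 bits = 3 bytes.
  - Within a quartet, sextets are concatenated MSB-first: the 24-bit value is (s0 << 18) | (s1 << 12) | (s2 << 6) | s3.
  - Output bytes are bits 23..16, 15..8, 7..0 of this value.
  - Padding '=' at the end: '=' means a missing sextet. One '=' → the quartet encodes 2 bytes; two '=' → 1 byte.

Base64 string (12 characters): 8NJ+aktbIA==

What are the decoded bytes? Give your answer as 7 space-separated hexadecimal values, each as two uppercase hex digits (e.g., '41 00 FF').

After char 0 ('8'=60): chars_in_quartet=1 acc=0x3C bytes_emitted=0
After char 1 ('N'=13): chars_in_quartet=2 acc=0xF0D bytes_emitted=0
After char 2 ('J'=9): chars_in_quartet=3 acc=0x3C349 bytes_emitted=0
After char 3 ('+'=62): chars_in_quartet=4 acc=0xF0D27E -> emit F0 D2 7E, reset; bytes_emitted=3
After char 4 ('a'=26): chars_in_quartet=1 acc=0x1A bytes_emitted=3
After char 5 ('k'=36): chars_in_quartet=2 acc=0x6A4 bytes_emitted=3
After char 6 ('t'=45): chars_in_quartet=3 acc=0x1A92D bytes_emitted=3
After char 7 ('b'=27): chars_in_quartet=4 acc=0x6A4B5B -> emit 6A 4B 5B, reset; bytes_emitted=6
After char 8 ('I'=8): chars_in_quartet=1 acc=0x8 bytes_emitted=6
After char 9 ('A'=0): chars_in_quartet=2 acc=0x200 bytes_emitted=6
Padding '==': partial quartet acc=0x200 -> emit 20; bytes_emitted=7

Answer: F0 D2 7E 6A 4B 5B 20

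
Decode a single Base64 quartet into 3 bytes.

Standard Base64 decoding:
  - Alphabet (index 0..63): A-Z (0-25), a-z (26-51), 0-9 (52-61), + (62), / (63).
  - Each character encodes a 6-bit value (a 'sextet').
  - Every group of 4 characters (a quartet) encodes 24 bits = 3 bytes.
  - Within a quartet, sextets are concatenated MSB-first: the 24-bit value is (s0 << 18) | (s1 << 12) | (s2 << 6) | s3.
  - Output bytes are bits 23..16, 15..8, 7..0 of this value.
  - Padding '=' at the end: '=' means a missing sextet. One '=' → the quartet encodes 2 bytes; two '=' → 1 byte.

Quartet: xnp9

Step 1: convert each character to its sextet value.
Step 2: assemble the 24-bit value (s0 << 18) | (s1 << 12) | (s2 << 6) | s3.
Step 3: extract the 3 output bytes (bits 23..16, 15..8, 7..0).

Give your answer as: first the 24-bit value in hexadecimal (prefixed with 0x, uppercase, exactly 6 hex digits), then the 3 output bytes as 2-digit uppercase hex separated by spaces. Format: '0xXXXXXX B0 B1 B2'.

Answer: 0xC67A7D C6 7A 7D

Derivation:
Sextets: x=49, n=39, p=41, 9=61
24-bit: (49<<18) | (39<<12) | (41<<6) | 61
      = 0xC40000 | 0x027000 | 0x000A40 | 0x00003D
      = 0xC67A7D
Bytes: (v>>16)&0xFF=C6, (v>>8)&0xFF=7A, v&0xFF=7D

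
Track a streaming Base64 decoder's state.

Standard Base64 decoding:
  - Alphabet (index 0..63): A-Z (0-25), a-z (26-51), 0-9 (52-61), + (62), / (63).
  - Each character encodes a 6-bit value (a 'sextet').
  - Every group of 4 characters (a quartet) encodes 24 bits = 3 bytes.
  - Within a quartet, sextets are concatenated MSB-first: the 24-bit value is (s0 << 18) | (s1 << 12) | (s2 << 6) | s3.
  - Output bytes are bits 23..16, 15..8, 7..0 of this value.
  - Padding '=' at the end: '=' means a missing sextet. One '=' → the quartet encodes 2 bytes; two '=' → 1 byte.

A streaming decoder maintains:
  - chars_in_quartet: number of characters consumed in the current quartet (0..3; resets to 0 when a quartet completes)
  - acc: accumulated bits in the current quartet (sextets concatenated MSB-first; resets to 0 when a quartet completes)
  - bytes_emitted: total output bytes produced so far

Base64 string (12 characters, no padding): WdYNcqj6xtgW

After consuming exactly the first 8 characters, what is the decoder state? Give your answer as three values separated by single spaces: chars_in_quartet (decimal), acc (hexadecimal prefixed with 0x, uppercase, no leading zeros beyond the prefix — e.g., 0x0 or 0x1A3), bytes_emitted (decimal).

Answer: 0 0x0 6

Derivation:
After char 0 ('W'=22): chars_in_quartet=1 acc=0x16 bytes_emitted=0
After char 1 ('d'=29): chars_in_quartet=2 acc=0x59D bytes_emitted=0
After char 2 ('Y'=24): chars_in_quartet=3 acc=0x16758 bytes_emitted=0
After char 3 ('N'=13): chars_in_quartet=4 acc=0x59D60D -> emit 59 D6 0D, reset; bytes_emitted=3
After char 4 ('c'=28): chars_in_quartet=1 acc=0x1C bytes_emitted=3
After char 5 ('q'=42): chars_in_quartet=2 acc=0x72A bytes_emitted=3
After char 6 ('j'=35): chars_in_quartet=3 acc=0x1CAA3 bytes_emitted=3
After char 7 ('6'=58): chars_in_quartet=4 acc=0x72A8FA -> emit 72 A8 FA, reset; bytes_emitted=6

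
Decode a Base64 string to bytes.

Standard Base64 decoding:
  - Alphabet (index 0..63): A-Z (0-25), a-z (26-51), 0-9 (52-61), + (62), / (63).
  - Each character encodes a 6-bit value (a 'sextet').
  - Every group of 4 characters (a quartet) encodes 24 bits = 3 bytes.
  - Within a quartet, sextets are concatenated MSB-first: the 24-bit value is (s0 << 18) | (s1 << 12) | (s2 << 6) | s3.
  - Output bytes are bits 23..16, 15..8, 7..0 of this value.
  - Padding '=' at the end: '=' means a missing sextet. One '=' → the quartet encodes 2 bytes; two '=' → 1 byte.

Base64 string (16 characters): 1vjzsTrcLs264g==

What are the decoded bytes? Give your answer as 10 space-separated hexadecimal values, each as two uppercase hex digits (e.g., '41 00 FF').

Answer: D6 F8 F3 B1 3A DC 2E CD BA E2

Derivation:
After char 0 ('1'=53): chars_in_quartet=1 acc=0x35 bytes_emitted=0
After char 1 ('v'=47): chars_in_quartet=2 acc=0xD6F bytes_emitted=0
After char 2 ('j'=35): chars_in_quartet=3 acc=0x35BE3 bytes_emitted=0
After char 3 ('z'=51): chars_in_quartet=4 acc=0xD6F8F3 -> emit D6 F8 F3, reset; bytes_emitted=3
After char 4 ('s'=44): chars_in_quartet=1 acc=0x2C bytes_emitted=3
After char 5 ('T'=19): chars_in_quartet=2 acc=0xB13 bytes_emitted=3
After char 6 ('r'=43): chars_in_quartet=3 acc=0x2C4EB bytes_emitted=3
After char 7 ('c'=28): chars_in_quartet=4 acc=0xB13ADC -> emit B1 3A DC, reset; bytes_emitted=6
After char 8 ('L'=11): chars_in_quartet=1 acc=0xB bytes_emitted=6
After char 9 ('s'=44): chars_in_quartet=2 acc=0x2EC bytes_emitted=6
After char 10 ('2'=54): chars_in_quartet=3 acc=0xBB36 bytes_emitted=6
After char 11 ('6'=58): chars_in_quartet=4 acc=0x2ECDBA -> emit 2E CD BA, reset; bytes_emitted=9
After char 12 ('4'=56): chars_in_quartet=1 acc=0x38 bytes_emitted=9
After char 13 ('g'=32): chars_in_quartet=2 acc=0xE20 bytes_emitted=9
Padding '==': partial quartet acc=0xE20 -> emit E2; bytes_emitted=10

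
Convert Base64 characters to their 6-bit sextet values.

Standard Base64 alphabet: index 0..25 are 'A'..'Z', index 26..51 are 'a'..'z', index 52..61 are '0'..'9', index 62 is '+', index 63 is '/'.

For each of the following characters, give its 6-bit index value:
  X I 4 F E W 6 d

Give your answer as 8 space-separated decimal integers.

Answer: 23 8 56 5 4 22 58 29

Derivation:
'X': A..Z range, ord('X') − ord('A') = 23
'I': A..Z range, ord('I') − ord('A') = 8
'4': 0..9 range, 52 + ord('4') − ord('0') = 56
'F': A..Z range, ord('F') − ord('A') = 5
'E': A..Z range, ord('E') − ord('A') = 4
'W': A..Z range, ord('W') − ord('A') = 22
'6': 0..9 range, 52 + ord('6') − ord('0') = 58
'd': a..z range, 26 + ord('d') − ord('a') = 29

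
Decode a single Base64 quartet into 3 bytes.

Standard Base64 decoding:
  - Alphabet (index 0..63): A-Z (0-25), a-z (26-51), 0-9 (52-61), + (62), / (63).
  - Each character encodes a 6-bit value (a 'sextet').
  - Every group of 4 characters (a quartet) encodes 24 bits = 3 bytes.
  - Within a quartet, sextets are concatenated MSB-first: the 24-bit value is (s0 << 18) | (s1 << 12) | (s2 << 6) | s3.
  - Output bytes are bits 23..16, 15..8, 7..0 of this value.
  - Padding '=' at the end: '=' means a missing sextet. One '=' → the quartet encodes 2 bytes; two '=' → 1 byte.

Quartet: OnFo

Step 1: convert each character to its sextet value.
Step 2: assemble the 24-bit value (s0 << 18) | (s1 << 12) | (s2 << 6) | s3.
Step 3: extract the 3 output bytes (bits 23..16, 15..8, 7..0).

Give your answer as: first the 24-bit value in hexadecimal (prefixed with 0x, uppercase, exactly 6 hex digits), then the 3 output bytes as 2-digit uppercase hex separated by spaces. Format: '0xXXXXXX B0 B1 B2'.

Answer: 0x3A7168 3A 71 68

Derivation:
Sextets: O=14, n=39, F=5, o=40
24-bit: (14<<18) | (39<<12) | (5<<6) | 40
      = 0x380000 | 0x027000 | 0x000140 | 0x000028
      = 0x3A7168
Bytes: (v>>16)&0xFF=3A, (v>>8)&0xFF=71, v&0xFF=68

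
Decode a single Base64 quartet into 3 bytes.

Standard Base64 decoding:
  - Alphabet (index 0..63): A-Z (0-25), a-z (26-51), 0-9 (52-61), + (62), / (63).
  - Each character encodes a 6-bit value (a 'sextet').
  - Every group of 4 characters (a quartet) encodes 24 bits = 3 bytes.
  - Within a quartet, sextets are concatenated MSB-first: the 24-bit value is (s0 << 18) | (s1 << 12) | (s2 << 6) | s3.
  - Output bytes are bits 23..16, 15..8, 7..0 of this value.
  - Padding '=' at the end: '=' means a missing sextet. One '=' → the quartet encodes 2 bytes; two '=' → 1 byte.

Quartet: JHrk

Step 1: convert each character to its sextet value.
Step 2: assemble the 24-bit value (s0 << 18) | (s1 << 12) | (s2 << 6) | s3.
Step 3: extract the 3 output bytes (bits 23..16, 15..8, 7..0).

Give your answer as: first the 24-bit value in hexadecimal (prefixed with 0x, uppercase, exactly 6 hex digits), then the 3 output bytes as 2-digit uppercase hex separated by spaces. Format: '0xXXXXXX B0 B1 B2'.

Answer: 0x247AE4 24 7A E4

Derivation:
Sextets: J=9, H=7, r=43, k=36
24-bit: (9<<18) | (7<<12) | (43<<6) | 36
      = 0x240000 | 0x007000 | 0x000AC0 | 0x000024
      = 0x247AE4
Bytes: (v>>16)&0xFF=24, (v>>8)&0xFF=7A, v&0xFF=E4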